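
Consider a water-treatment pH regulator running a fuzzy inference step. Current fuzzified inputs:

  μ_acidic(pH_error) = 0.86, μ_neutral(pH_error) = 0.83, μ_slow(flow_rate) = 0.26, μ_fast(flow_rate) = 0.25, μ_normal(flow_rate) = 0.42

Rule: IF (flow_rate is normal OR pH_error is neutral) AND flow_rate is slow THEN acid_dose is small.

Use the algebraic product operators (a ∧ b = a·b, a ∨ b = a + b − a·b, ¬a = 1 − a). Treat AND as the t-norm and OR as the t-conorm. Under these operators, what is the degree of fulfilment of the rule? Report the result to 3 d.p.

firing strength: (normal=0.42 OR neutral=0.83) = 0.9014; AND[a·b] with slow=0.26 → w = 0.2344

0.234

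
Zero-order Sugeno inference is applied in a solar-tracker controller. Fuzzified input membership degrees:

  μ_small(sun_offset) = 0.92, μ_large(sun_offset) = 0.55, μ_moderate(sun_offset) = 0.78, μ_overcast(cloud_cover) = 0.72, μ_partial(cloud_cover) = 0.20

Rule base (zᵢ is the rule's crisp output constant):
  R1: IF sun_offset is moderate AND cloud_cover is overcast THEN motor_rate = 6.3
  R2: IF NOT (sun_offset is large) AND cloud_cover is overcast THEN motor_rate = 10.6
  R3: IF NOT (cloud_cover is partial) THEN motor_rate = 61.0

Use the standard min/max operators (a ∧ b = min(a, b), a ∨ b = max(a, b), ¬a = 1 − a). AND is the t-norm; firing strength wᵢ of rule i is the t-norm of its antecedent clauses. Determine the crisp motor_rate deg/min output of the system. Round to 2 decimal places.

R1 (z=6.3): moderate=0.78, overcast=0.72; AND[min(a, b)] → w = 0.72
R2 (z=10.6): ¬large=1−0.55=0.45, overcast=0.72; AND[min(a, b)] → w = 0.45
R3 (z=61.0): ¬partial=1−0.20=0.80 → w = 0.80
Weighted average = (0.72·6.3 + 0.45·10.6 + 0.80·61.0) / (0.72 + 0.45 + 0.80)
  = 58.1060 / 1.9700 = 29.50

29.50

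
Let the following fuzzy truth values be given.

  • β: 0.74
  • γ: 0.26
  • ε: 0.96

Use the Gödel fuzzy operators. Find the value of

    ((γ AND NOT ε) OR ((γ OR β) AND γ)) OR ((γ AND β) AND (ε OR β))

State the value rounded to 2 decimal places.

NOT ε = 1 − 0.96 = 0.04
γ AND NOT ε = min(a, b) on (0.26, 0.04) = 0.04
γ OR β = max(a, b) on (0.26, 0.74) = 0.74
(γ OR β) AND γ = min(a, b) on (0.74, 0.26) = 0.26
(γ AND NOT ε) OR ((γ OR β) AND γ) = max(a, b) on (0.04, 0.26) = 0.26
γ AND β = min(a, b) on (0.26, 0.74) = 0.26
ε OR β = max(a, b) on (0.96, 0.74) = 0.96
(γ AND β) AND (ε OR β) = min(a, b) on (0.26, 0.96) = 0.26
((γ AND NOT ε) OR ((γ OR β) AND γ)) OR ((γ AND β) AND (ε OR β)) = max(a, b) on (0.26, 0.26) = 0.26

0.26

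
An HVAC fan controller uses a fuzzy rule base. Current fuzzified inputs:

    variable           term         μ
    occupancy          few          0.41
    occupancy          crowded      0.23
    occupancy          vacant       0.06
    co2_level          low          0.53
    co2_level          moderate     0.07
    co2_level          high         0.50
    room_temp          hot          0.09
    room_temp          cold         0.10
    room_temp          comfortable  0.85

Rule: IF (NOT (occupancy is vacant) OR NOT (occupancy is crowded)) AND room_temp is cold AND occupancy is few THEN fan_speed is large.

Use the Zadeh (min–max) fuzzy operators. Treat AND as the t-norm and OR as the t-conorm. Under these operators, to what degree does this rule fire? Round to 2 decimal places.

0.10

firing strength: (¬vacant=1−0.06=0.94 OR ¬crowded=1−0.23=0.77) = 0.94; AND[min(a, b)] with cold=0.10, few=0.41 → w = 0.10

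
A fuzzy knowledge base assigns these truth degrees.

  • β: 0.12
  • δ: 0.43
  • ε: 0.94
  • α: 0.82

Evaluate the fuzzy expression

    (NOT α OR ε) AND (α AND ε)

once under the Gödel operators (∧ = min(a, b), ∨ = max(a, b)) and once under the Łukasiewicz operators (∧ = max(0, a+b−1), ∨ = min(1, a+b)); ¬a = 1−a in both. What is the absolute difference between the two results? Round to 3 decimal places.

Under Gödel:
  NOT α = 1 − 0.82 = 0.18
  NOT α OR ε = max(a, b) on (0.18, 0.94) = 0.94
  α AND ε = min(a, b) on (0.82, 0.94) = 0.82
  (NOT α OR ε) AND (α AND ε) = min(a, b) on (0.94, 0.82) = 0.82
  → value = 0.8200
Under Łukasiewicz:
  NOT α = 1 − 0.82 = 0.18
  NOT α OR ε = min(1, a+b) on (0.18, 0.94) = 1.00
  α AND ε = max(0, a+b−1) on (0.82, 0.94) = 0.76
  (NOT α OR ε) AND (α AND ε) = max(0, a+b−1) on (1.00, 0.76) = 0.76
  → value = 0.7600
|0.8200 − 0.7600| = 0.060

0.060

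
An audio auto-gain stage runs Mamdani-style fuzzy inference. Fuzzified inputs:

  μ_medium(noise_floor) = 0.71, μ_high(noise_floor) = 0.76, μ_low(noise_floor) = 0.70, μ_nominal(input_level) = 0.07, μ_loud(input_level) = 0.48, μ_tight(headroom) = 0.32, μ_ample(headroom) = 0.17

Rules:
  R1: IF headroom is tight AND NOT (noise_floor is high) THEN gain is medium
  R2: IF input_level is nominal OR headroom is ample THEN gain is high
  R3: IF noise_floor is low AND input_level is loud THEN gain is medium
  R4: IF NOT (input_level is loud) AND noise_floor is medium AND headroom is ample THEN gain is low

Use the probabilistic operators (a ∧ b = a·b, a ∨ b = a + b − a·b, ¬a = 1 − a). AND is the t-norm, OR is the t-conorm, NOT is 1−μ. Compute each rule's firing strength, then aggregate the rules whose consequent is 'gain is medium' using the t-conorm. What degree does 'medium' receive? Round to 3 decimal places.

R1: tight=0.32, ¬high=1−0.76=0.24; AND[a·b] → w = 0.0768
R2: nominal=0.07, ample=0.17; OR[a + b − a·b] → w = 0.2281
R3: low=0.70, loud=0.48; AND[a·b] → w = 0.3360
R4: ¬loud=1−0.48=0.52, medium=0.71, ample=0.17; AND[a·b] → w = 0.0628
Rules with consequent 'medium': {R1, R3} → strengths 0.0768, 0.3360
Aggregate via t-conorm [a + b − a·b]: 0.3870

0.387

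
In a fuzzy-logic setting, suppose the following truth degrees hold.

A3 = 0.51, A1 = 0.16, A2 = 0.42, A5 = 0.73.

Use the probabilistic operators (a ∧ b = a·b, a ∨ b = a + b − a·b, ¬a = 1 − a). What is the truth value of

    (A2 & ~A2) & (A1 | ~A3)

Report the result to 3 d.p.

0.139

~A2 = 1 − 0.4200 = 0.5800
A2 & ~A2 = a·b on (0.4200, 0.5800) = 0.2436
~A3 = 1 − 0.5100 = 0.4900
A1 | ~A3 = a + b − a·b on (0.1600, 0.4900) = 0.5716
(A2 & ~A2) & (A1 | ~A3) = a·b on (0.2436, 0.5716) = 0.1392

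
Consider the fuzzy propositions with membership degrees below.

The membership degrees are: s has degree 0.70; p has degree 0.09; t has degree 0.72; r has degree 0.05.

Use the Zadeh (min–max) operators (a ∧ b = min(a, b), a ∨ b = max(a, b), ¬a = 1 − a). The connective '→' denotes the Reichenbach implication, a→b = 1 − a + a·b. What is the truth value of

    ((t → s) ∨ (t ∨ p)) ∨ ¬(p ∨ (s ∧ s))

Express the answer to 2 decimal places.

t → s  [Reichenbach: 1 − a + a·b] with a=0.72, b=0.70 → 0.78
t ∨ p = max(a, b) on (0.72, 0.09) = 0.72
(t → s) ∨ (t ∨ p) = max(a, b) on (0.78, 0.72) = 0.78
s ∧ s = min(a, b) on (0.70, 0.70) = 0.70
p ∨ (s ∧ s) = max(a, b) on (0.09, 0.70) = 0.70
¬(p ∨ (s ∧ s)) = 1 − 0.70 = 0.30
((t → s) ∨ (t ∨ p)) ∨ ¬(p ∨ (s ∧ s)) = max(a, b) on (0.78, 0.30) = 0.78

0.78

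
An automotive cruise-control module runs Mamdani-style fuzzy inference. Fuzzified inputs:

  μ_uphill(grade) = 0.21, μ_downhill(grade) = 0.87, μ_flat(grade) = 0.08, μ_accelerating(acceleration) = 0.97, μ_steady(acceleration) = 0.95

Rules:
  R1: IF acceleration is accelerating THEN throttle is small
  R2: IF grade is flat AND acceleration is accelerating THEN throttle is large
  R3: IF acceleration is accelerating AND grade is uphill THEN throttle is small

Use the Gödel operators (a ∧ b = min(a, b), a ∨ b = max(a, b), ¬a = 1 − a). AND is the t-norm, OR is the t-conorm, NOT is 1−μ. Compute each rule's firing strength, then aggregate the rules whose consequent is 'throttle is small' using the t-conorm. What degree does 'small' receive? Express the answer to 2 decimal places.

0.97

R1: accelerating=0.97 → w = 0.97
R2: flat=0.08, accelerating=0.97; AND[min(a, b)] → w = 0.08
R3: accelerating=0.97, uphill=0.21; AND[min(a, b)] → w = 0.21
Rules with consequent 'small': {R1, R3} → strengths 0.97, 0.21
Aggregate via t-conorm [max(a, b)]: 0.97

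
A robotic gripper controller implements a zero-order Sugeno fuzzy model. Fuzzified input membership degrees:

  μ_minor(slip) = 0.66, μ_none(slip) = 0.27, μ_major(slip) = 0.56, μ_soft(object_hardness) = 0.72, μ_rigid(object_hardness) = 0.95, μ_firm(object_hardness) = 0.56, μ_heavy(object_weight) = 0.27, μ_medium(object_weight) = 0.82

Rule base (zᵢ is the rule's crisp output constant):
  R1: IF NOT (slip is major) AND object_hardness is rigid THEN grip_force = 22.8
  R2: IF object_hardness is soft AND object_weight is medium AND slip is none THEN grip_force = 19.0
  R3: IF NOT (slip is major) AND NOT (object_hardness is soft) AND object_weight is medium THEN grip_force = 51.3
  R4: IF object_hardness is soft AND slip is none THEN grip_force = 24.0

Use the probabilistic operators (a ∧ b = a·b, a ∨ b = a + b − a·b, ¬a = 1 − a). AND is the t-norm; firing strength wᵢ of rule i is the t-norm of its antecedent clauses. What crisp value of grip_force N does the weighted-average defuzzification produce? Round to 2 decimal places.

25.67

R1 (z=22.8): ¬major=1−0.56=0.44, rigid=0.95; AND[a·b] → w = 0.4180
R2 (z=19.0): soft=0.72, medium=0.82, none=0.27; AND[a·b] → w = 0.1594
R3 (z=51.3): ¬major=1−0.56=0.44, ¬soft=1−0.72=0.28, medium=0.82; AND[a·b] → w = 0.1010
R4 (z=24.0): soft=0.72, none=0.27; AND[a·b] → w = 0.1944
Weighted average = (0.4180·22.8 + 0.1594·19.0 + 0.1010·51.3 + 0.1944·24.0) / (0.4180 + 0.1594 + 0.1010 + 0.1944)
  = 22.4073 / 0.8728 = 25.67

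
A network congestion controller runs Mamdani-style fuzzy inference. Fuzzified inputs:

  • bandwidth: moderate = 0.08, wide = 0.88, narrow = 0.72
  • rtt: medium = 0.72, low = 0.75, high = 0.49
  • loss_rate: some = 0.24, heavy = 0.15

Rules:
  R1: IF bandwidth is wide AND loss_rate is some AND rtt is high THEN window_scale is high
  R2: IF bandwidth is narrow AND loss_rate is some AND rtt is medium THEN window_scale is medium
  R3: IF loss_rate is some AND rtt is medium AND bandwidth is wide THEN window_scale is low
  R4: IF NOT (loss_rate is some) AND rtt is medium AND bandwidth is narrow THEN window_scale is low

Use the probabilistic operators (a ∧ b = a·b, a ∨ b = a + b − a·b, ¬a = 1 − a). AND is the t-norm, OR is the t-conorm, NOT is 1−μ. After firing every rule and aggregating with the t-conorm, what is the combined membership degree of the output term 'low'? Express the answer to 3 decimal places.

R1: wide=0.88, some=0.24, high=0.49; AND[a·b] → w = 0.1035
R2: narrow=0.72, some=0.24, medium=0.72; AND[a·b] → w = 0.1244
R3: some=0.24, medium=0.72, wide=0.88; AND[a·b] → w = 0.1521
R4: ¬some=1−0.24=0.76, medium=0.72, narrow=0.72; AND[a·b] → w = 0.3940
Rules with consequent 'low': {R3, R4} → strengths 0.1521, 0.3940
Aggregate via t-conorm [a + b − a·b]: 0.4861

0.486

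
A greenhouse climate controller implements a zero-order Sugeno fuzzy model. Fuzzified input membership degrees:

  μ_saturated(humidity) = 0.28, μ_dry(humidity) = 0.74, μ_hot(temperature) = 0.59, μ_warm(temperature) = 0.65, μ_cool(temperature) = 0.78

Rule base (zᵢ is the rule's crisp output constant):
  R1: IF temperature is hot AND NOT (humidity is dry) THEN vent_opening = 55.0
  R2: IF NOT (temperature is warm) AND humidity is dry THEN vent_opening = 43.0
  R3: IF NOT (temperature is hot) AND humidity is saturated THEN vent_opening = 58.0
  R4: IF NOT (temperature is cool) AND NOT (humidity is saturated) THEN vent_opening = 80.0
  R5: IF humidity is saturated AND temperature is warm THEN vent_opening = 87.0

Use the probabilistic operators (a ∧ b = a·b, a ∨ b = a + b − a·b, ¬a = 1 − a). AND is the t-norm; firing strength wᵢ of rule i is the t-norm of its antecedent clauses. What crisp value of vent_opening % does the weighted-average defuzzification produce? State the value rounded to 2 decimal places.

R1 (z=55.0): hot=0.59, ¬dry=1−0.74=0.26; AND[a·b] → w = 0.1534
R2 (z=43.0): ¬warm=1−0.65=0.35, dry=0.74; AND[a·b] → w = 0.2590
R3 (z=58.0): ¬hot=1−0.59=0.41, saturated=0.28; AND[a·b] → w = 0.1148
R4 (z=80.0): ¬cool=1−0.78=0.22, ¬saturated=1−0.28=0.72; AND[a·b] → w = 0.1584
R5 (z=87.0): saturated=0.28, warm=0.65; AND[a·b] → w = 0.1820
Weighted average = (0.1534·55.0 + 0.2590·43.0 + 0.1148·58.0 + 0.1584·80.0 + 0.1820·87.0) / (0.1534 + 0.2590 + 0.1148 + 0.1584 + 0.1820)
  = 54.7384 / 0.8676 = 63.09

63.09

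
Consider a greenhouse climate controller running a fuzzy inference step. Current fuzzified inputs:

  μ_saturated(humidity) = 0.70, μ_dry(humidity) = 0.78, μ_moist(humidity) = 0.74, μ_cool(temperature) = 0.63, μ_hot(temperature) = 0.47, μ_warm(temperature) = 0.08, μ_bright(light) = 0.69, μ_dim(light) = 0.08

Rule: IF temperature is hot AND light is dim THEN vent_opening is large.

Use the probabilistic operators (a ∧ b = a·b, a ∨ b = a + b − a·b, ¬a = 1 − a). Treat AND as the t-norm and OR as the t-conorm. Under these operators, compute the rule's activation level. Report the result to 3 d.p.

0.038

firing strength: hot=0.47, dim=0.08; AND[a·b] → w = 0.0376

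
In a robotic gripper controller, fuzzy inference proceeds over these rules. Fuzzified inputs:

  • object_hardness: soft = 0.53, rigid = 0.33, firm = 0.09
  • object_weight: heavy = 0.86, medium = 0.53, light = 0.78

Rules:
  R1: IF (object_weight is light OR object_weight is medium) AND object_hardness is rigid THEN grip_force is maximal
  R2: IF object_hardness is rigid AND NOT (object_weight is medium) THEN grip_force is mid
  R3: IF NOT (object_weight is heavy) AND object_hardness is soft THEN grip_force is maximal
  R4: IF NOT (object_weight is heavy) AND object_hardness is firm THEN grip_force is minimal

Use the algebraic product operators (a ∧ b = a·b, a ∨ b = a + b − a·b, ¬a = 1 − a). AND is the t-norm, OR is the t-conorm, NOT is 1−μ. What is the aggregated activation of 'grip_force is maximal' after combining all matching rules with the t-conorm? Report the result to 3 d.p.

R1: (light=0.78 OR medium=0.53) = 0.8966; AND[a·b] with rigid=0.33 → w = 0.2959
R2: rigid=0.33, ¬medium=1−0.53=0.47; AND[a·b] → w = 0.1551
R3: ¬heavy=1−0.86=0.14, soft=0.53; AND[a·b] → w = 0.0742
R4: ¬heavy=1−0.86=0.14, firm=0.09; AND[a·b] → w = 0.0126
Rules with consequent 'maximal': {R1, R3} → strengths 0.2959, 0.0742
Aggregate via t-conorm [a + b − a·b]: 0.3481

0.348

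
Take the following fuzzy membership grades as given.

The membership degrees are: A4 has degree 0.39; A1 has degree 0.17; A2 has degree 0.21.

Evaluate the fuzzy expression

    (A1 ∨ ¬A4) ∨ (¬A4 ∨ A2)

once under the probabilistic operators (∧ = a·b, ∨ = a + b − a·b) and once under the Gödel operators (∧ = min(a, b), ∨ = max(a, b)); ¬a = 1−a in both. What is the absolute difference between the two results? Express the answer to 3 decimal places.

Under probabilistic:
  ¬A4 = 1 − 0.3900 = 0.6100
  A1 ∨ ¬A4 = a + b − a·b on (0.1700, 0.6100) = 0.6763
  ¬A4 = 1 − 0.3900 = 0.6100
  ¬A4 ∨ A2 = a + b − a·b on (0.6100, 0.2100) = 0.6919
  (A1 ∨ ¬A4) ∨ (¬A4 ∨ A2) = a + b − a·b on (0.6763, 0.6919) = 0.9003
  → value = 0.9003
Under Gödel:
  ¬A4 = 1 − 0.39 = 0.61
  A1 ∨ ¬A4 = max(a, b) on (0.17, 0.61) = 0.61
  ¬A4 = 1 − 0.39 = 0.61
  ¬A4 ∨ A2 = max(a, b) on (0.61, 0.21) = 0.61
  (A1 ∨ ¬A4) ∨ (¬A4 ∨ A2) = max(a, b) on (0.61, 0.61) = 0.61
  → value = 0.6100
|0.9003 − 0.6100| = 0.290

0.290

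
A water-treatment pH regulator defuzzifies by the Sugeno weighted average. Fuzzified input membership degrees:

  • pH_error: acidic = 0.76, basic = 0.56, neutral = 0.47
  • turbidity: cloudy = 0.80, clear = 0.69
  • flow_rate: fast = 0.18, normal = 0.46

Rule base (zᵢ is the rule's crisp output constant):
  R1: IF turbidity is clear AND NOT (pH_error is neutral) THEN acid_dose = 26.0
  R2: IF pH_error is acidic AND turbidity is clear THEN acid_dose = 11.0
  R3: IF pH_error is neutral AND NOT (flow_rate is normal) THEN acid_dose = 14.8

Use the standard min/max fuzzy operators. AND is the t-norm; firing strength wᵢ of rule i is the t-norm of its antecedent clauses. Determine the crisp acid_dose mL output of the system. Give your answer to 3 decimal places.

R1 (z=26.0): clear=0.69, ¬neutral=1−0.47=0.53; AND[min(a, b)] → w = 0.53
R2 (z=11.0): acidic=0.76, clear=0.69; AND[min(a, b)] → w = 0.69
R3 (z=14.8): neutral=0.47, ¬normal=1−0.46=0.54; AND[min(a, b)] → w = 0.47
Weighted average = (0.53·26.0 + 0.69·11.0 + 0.47·14.8) / (0.53 + 0.69 + 0.47)
  = 28.3260 / 1.6900 = 16.761

16.761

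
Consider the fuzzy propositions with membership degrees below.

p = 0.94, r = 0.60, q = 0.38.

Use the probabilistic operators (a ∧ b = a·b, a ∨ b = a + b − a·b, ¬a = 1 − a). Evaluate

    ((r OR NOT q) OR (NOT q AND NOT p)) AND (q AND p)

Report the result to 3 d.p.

NOT q = 1 − 0.3800 = 0.6200
r OR NOT q = a + b − a·b on (0.6000, 0.6200) = 0.8480
NOT q = 1 − 0.3800 = 0.6200
NOT p = 1 − 0.9400 = 0.0600
NOT q AND NOT p = a·b on (0.6200, 0.0600) = 0.0372
(r OR NOT q) OR (NOT q AND NOT p) = a + b − a·b on (0.8480, 0.0372) = 0.8537
q AND p = a·b on (0.3800, 0.9400) = 0.3572
((r OR NOT q) OR (NOT q AND NOT p)) AND (q AND p) = a·b on (0.8537, 0.3572) = 0.3049

0.305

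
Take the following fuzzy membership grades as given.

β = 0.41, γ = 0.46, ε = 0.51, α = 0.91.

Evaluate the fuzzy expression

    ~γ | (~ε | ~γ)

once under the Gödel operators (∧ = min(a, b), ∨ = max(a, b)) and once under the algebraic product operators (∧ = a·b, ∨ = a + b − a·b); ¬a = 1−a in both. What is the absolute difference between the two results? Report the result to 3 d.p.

0.352

Under Gödel:
  ~γ = 1 − 0.46 = 0.54
  ~ε = 1 − 0.51 = 0.49
  ~γ = 1 − 0.46 = 0.54
  ~ε | ~γ = max(a, b) on (0.49, 0.54) = 0.54
  ~γ | (~ε | ~γ) = max(a, b) on (0.54, 0.54) = 0.54
  → value = 0.5400
Under algebraic product:
  ~γ = 1 − 0.4600 = 0.5400
  ~ε = 1 − 0.5100 = 0.4900
  ~γ = 1 − 0.4600 = 0.5400
  ~ε | ~γ = a + b − a·b on (0.4900, 0.5400) = 0.7654
  ~γ | (~ε | ~γ) = a + b − a·b on (0.5400, 0.7654) = 0.8921
  → value = 0.8921
|0.5400 − 0.8921| = 0.352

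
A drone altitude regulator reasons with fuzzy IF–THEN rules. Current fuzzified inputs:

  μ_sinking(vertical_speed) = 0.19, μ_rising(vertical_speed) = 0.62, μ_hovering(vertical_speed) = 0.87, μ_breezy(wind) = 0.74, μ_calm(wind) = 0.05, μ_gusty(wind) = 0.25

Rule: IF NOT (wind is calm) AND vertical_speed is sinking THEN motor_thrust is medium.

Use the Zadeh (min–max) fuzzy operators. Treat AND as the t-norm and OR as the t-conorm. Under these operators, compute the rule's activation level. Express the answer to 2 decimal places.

0.19

firing strength: ¬calm=1−0.05=0.95, sinking=0.19; AND[min(a, b)] → w = 0.19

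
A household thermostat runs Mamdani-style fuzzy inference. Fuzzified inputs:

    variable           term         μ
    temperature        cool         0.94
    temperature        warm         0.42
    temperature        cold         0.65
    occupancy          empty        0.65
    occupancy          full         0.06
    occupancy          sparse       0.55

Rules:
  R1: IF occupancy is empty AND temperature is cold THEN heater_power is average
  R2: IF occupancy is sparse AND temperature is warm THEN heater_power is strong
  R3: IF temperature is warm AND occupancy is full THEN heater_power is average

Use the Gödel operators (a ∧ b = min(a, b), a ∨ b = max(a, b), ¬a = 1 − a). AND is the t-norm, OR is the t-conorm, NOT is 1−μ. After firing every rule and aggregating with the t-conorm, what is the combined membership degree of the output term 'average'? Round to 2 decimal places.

R1: empty=0.65, cold=0.65; AND[min(a, b)] → w = 0.65
R2: sparse=0.55, warm=0.42; AND[min(a, b)] → w = 0.42
R3: warm=0.42, full=0.06; AND[min(a, b)] → w = 0.06
Rules with consequent 'average': {R1, R3} → strengths 0.65, 0.06
Aggregate via t-conorm [max(a, b)]: 0.65

0.65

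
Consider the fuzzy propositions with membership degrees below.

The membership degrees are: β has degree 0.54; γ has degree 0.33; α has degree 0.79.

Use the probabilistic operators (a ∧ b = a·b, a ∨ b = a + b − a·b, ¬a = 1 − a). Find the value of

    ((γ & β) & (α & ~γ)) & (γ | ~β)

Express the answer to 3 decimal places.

γ & β = a·b on (0.3300, 0.5400) = 0.1782
~γ = 1 − 0.3300 = 0.6700
α & ~γ = a·b on (0.7900, 0.6700) = 0.5293
(γ & β) & (α & ~γ) = a·b on (0.1782, 0.5293) = 0.0943
~β = 1 − 0.5400 = 0.4600
γ | ~β = a + b − a·b on (0.3300, 0.4600) = 0.6382
((γ & β) & (α & ~γ)) & (γ | ~β) = a·b on (0.0943, 0.6382) = 0.0602

0.060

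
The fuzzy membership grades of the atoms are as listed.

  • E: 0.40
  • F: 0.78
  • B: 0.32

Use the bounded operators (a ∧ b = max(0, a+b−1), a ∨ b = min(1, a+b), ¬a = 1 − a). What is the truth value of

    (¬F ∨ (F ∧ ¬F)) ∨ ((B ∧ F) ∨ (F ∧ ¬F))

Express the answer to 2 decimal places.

¬F = 1 − 0.78 = 0.22
¬F = 1 − 0.78 = 0.22
F ∧ ¬F = max(0, a+b−1) on (0.78, 0.22) = 0.00
¬F ∨ (F ∧ ¬F) = min(1, a+b) on (0.22, 0.00) = 0.22
B ∧ F = max(0, a+b−1) on (0.32, 0.78) = 0.10
¬F = 1 − 0.78 = 0.22
F ∧ ¬F = max(0, a+b−1) on (0.78, 0.22) = 0.00
(B ∧ F) ∨ (F ∧ ¬F) = min(1, a+b) on (0.10, 0.00) = 0.10
(¬F ∨ (F ∧ ¬F)) ∨ ((B ∧ F) ∨ (F ∧ ¬F)) = min(1, a+b) on (0.22, 0.10) = 0.32

0.32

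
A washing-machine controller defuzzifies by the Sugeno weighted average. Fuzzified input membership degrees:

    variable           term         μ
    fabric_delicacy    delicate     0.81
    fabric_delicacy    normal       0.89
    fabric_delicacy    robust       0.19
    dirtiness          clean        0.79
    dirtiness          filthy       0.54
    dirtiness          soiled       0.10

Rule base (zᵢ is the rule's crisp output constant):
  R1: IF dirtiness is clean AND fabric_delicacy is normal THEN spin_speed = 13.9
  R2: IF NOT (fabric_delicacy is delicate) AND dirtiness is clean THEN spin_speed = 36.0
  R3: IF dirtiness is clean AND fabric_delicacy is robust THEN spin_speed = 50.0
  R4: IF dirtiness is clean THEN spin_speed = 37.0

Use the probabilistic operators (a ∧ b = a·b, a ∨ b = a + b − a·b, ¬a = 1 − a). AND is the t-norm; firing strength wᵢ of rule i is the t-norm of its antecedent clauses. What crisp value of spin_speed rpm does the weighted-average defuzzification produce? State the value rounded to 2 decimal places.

R1 (z=13.9): clean=0.79, normal=0.89; AND[a·b] → w = 0.7031
R2 (z=36.0): ¬delicate=1−0.81=0.19, clean=0.79; AND[a·b] → w = 0.1501
R3 (z=50.0): clean=0.79, robust=0.19; AND[a·b] → w = 0.1501
R4 (z=37.0): clean=0.79 → w = 0.7900
Weighted average = (0.7031·13.9 + 0.1501·36.0 + 0.1501·50.0 + 0.7900·37.0) / (0.7031 + 0.1501 + 0.1501 + 0.7900)
  = 51.9117 / 1.7933 = 28.95

28.95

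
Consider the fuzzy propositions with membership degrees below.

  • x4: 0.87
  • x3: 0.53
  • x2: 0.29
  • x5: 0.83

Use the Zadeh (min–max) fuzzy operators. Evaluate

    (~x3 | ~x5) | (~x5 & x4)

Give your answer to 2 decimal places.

0.47

~x3 = 1 − 0.53 = 0.47
~x5 = 1 − 0.83 = 0.17
~x3 | ~x5 = max(a, b) on (0.47, 0.17) = 0.47
~x5 = 1 − 0.83 = 0.17
~x5 & x4 = min(a, b) on (0.17, 0.87) = 0.17
(~x3 | ~x5) | (~x5 & x4) = max(a, b) on (0.47, 0.17) = 0.47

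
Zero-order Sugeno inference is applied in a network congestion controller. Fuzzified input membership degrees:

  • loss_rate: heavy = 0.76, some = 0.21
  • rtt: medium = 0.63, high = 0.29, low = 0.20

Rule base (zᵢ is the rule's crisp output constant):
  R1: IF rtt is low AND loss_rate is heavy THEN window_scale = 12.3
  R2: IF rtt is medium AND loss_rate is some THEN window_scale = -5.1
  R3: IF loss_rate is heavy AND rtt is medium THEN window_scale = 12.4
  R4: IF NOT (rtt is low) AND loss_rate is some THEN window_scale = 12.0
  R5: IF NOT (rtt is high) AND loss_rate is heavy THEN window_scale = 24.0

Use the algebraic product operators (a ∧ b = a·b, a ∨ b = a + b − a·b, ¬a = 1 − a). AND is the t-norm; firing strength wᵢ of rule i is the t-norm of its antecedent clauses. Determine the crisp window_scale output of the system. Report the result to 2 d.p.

R1 (z=12.3): low=0.20, heavy=0.76; AND[a·b] → w = 0.1520
R2 (z=-5.1): medium=0.63, some=0.21; AND[a·b] → w = 0.1323
R3 (z=12.4): heavy=0.76, medium=0.63; AND[a·b] → w = 0.4788
R4 (z=12.0): ¬low=1−0.20=0.80, some=0.21; AND[a·b] → w = 0.1680
R5 (z=24.0): ¬high=1−0.29=0.71, heavy=0.76; AND[a·b] → w = 0.5396
Weighted average = (0.1520·12.3 + 0.1323·-5.1 + 0.4788·12.4 + 0.1680·12.0 + 0.5396·24.0) / (0.1520 + 0.1323 + 0.4788 + 0.1680 + 0.5396)
  = 22.0984 / 1.4707 = 15.03

15.03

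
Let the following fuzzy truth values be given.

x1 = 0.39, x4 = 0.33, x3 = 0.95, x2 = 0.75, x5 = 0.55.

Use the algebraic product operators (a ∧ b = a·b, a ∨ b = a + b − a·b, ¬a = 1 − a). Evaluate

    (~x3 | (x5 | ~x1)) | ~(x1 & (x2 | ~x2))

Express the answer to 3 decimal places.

0.947

~x3 = 1 − 0.9500 = 0.0500
~x1 = 1 − 0.3900 = 0.6100
x5 | ~x1 = a + b − a·b on (0.5500, 0.6100) = 0.8245
~x3 | (x5 | ~x1) = a + b − a·b on (0.0500, 0.8245) = 0.8333
~x2 = 1 − 0.7500 = 0.2500
x2 | ~x2 = a + b − a·b on (0.7500, 0.2500) = 0.8125
x1 & (x2 | ~x2) = a·b on (0.3900, 0.8125) = 0.3169
~(x1 & (x2 | ~x2)) = 1 − 0.3169 = 0.6831
(~x3 | (x5 | ~x1)) | ~(x1 & (x2 | ~x2)) = a + b − a·b on (0.8333, 0.6831) = 0.9472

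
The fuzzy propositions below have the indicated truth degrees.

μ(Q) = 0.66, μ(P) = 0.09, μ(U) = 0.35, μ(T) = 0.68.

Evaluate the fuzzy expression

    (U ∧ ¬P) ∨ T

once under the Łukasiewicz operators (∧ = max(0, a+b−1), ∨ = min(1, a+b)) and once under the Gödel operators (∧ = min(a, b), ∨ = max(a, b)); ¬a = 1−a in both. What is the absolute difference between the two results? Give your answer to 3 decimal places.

0.260

Under Łukasiewicz:
  ¬P = 1 − 0.09 = 0.91
  U ∧ ¬P = max(0, a+b−1) on (0.35, 0.91) = 0.26
  (U ∧ ¬P) ∨ T = min(1, a+b) on (0.26, 0.68) = 0.94
  → value = 0.9400
Under Gödel:
  ¬P = 1 − 0.09 = 0.91
  U ∧ ¬P = min(a, b) on (0.35, 0.91) = 0.35
  (U ∧ ¬P) ∨ T = max(a, b) on (0.35, 0.68) = 0.68
  → value = 0.6800
|0.9400 − 0.6800| = 0.260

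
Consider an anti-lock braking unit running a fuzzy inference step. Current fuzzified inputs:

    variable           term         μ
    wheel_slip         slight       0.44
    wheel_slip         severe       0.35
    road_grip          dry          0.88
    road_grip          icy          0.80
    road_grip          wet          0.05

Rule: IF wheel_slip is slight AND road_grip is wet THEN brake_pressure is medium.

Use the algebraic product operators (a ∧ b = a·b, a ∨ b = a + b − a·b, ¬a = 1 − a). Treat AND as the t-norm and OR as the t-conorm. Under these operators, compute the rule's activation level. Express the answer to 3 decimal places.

firing strength: slight=0.44, wet=0.05; AND[a·b] → w = 0.0220

0.022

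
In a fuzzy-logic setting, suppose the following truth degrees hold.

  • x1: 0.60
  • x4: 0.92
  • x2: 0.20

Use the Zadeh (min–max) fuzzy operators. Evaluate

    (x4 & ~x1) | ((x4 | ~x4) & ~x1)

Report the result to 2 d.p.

~x1 = 1 − 0.60 = 0.40
x4 & ~x1 = min(a, b) on (0.92, 0.40) = 0.40
~x4 = 1 − 0.92 = 0.08
x4 | ~x4 = max(a, b) on (0.92, 0.08) = 0.92
~x1 = 1 − 0.60 = 0.40
(x4 | ~x4) & ~x1 = min(a, b) on (0.92, 0.40) = 0.40
(x4 & ~x1) | ((x4 | ~x4) & ~x1) = max(a, b) on (0.40, 0.40) = 0.40

0.40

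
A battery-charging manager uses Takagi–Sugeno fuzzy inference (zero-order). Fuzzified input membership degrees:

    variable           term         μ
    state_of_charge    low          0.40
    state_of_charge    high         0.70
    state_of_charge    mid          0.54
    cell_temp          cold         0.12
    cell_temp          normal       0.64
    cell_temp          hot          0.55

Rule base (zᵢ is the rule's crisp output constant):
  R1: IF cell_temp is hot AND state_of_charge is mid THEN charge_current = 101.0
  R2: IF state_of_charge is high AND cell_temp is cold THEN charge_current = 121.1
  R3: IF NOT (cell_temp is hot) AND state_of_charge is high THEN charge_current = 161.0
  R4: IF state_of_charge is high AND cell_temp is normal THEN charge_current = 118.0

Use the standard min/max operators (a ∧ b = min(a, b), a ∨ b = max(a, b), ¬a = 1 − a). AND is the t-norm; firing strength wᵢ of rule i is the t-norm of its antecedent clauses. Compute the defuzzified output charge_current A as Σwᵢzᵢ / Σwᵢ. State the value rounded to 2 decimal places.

R1 (z=101.0): hot=0.55, mid=0.54; AND[min(a, b)] → w = 0.54
R2 (z=121.1): high=0.70, cold=0.12; AND[min(a, b)] → w = 0.12
R3 (z=161.0): ¬hot=1−0.55=0.45, high=0.70; AND[min(a, b)] → w = 0.45
R4 (z=118.0): high=0.70, normal=0.64; AND[min(a, b)] → w = 0.64
Weighted average = (0.54·101.0 + 0.12·121.1 + 0.45·161.0 + 0.64·118.0) / (0.54 + 0.12 + 0.45 + 0.64)
  = 217.0420 / 1.7500 = 124.02

124.02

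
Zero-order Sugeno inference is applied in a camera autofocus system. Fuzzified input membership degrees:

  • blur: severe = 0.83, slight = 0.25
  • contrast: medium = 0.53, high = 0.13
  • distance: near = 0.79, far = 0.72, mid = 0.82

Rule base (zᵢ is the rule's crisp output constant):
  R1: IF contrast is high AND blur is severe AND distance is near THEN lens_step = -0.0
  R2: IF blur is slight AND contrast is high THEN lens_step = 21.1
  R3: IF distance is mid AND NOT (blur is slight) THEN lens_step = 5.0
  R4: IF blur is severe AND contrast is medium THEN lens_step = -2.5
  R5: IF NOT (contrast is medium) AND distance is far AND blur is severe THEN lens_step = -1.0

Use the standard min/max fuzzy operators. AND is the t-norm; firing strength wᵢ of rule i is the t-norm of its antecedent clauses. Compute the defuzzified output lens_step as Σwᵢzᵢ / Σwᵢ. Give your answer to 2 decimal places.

R1 (z=-0.0): high=0.13, severe=0.83, near=0.79; AND[min(a, b)] → w = 0.13
R2 (z=21.1): slight=0.25, high=0.13; AND[min(a, b)] → w = 0.13
R3 (z=5.0): mid=0.82, ¬slight=1−0.25=0.75; AND[min(a, b)] → w = 0.75
R4 (z=-2.5): severe=0.83, medium=0.53; AND[min(a, b)] → w = 0.53
R5 (z=-1.0): ¬medium=1−0.53=0.47, far=0.72, severe=0.83; AND[min(a, b)] → w = 0.47
Weighted average = (0.13·-0.0 + 0.13·21.1 + 0.75·5.0 + 0.53·-2.5 + 0.47·-1.0) / (0.13 + 0.13 + 0.75 + 0.53 + 0.47)
  = 4.6980 / 2.0100 = 2.34

2.34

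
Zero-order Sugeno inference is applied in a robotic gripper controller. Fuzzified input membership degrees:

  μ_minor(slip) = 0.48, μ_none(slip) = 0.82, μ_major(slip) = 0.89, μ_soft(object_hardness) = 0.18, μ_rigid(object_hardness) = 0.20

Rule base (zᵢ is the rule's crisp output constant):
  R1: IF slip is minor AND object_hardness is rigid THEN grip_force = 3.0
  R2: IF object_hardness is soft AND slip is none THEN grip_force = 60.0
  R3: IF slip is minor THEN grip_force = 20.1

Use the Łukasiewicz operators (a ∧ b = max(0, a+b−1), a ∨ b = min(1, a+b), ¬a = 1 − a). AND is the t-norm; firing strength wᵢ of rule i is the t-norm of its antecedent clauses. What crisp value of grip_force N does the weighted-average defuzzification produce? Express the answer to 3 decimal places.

20.100

R1 (z=3.0): minor=0.48, rigid=0.20; AND[max(0, a+b−1)] → w = 0.00
R2 (z=60.0): soft=0.18, none=0.82; AND[max(0, a+b−1)] → w = 0.00
R3 (z=20.1): minor=0.48 → w = 0.48
Weighted average = (0.00·3.0 + 0.00·60.0 + 0.48·20.1) / (0.00 + 0.00 + 0.48)
  = 9.6480 / 0.4800 = 20.100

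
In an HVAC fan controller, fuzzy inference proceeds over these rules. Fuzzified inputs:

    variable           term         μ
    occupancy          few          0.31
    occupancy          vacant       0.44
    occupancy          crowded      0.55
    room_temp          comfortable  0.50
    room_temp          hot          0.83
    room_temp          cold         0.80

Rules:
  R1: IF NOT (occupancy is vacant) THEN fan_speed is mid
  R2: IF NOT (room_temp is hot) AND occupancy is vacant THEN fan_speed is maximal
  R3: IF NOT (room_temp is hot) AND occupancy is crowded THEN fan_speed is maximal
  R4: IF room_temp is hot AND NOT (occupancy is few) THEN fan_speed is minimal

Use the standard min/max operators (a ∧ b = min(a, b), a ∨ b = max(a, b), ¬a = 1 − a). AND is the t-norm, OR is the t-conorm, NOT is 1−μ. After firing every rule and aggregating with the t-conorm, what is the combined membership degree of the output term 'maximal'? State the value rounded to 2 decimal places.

0.17

R1: ¬vacant=1−0.44=0.56 → w = 0.56
R2: ¬hot=1−0.83=0.17, vacant=0.44; AND[min(a, b)] → w = 0.17
R3: ¬hot=1−0.83=0.17, crowded=0.55; AND[min(a, b)] → w = 0.17
R4: hot=0.83, ¬few=1−0.31=0.69; AND[min(a, b)] → w = 0.69
Rules with consequent 'maximal': {R2, R3} → strengths 0.17, 0.17
Aggregate via t-conorm [max(a, b)]: 0.17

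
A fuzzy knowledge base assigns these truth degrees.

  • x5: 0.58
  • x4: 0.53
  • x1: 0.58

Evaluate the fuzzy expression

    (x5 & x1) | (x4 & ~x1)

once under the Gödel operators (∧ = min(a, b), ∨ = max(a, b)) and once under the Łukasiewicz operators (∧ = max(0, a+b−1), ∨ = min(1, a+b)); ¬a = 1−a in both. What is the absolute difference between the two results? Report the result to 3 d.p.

0.420

Under Gödel:
  x5 & x1 = min(a, b) on (0.58, 0.58) = 0.58
  ~x1 = 1 − 0.58 = 0.42
  x4 & ~x1 = min(a, b) on (0.53, 0.42) = 0.42
  (x5 & x1) | (x4 & ~x1) = max(a, b) on (0.58, 0.42) = 0.58
  → value = 0.5800
Under Łukasiewicz:
  x5 & x1 = max(0, a+b−1) on (0.58, 0.58) = 0.16
  ~x1 = 1 − 0.58 = 0.42
  x4 & ~x1 = max(0, a+b−1) on (0.53, 0.42) = 0.00
  (x5 & x1) | (x4 & ~x1) = min(1, a+b) on (0.16, 0.00) = 0.16
  → value = 0.1600
|0.5800 − 0.1600| = 0.420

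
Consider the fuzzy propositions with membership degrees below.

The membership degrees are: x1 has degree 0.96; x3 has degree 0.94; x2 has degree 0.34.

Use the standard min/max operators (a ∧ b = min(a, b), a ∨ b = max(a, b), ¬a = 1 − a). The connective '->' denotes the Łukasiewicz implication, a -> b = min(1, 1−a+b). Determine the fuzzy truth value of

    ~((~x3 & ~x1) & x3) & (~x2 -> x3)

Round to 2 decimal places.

0.96

~x3 = 1 − 0.94 = 0.06
~x1 = 1 − 0.96 = 0.04
~x3 & ~x1 = min(a, b) on (0.06, 0.04) = 0.04
(~x3 & ~x1) & x3 = min(a, b) on (0.04, 0.94) = 0.04
~((~x3 & ~x1) & x3) = 1 − 0.04 = 0.96
~x2 = 1 − 0.34 = 0.66
~x2 -> x3  [Łukasiewicz: min(1, 1−a+b)] with a=0.66, b=0.94 → 1.00
~((~x3 & ~x1) & x3) & (~x2 -> x3) = min(a, b) on (0.96, 1.00) = 0.96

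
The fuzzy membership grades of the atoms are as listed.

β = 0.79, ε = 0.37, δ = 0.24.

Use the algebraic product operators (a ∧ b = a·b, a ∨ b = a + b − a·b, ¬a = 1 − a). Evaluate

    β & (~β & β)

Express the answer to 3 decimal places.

~β = 1 − 0.7900 = 0.2100
~β & β = a·b on (0.2100, 0.7900) = 0.1659
β & (~β & β) = a·b on (0.7900, 0.1659) = 0.1311

0.131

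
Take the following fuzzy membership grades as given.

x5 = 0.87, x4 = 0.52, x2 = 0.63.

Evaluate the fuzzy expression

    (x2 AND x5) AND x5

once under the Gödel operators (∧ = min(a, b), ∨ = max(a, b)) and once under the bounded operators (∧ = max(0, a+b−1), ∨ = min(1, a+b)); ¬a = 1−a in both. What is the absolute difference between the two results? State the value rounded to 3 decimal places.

0.260

Under Gödel:
  x2 AND x5 = min(a, b) on (0.63, 0.87) = 0.63
  (x2 AND x5) AND x5 = min(a, b) on (0.63, 0.87) = 0.63
  → value = 0.6300
Under bounded:
  x2 AND x5 = max(0, a+b−1) on (0.63, 0.87) = 0.50
  (x2 AND x5) AND x5 = max(0, a+b−1) on (0.50, 0.87) = 0.37
  → value = 0.3700
|0.6300 − 0.3700| = 0.260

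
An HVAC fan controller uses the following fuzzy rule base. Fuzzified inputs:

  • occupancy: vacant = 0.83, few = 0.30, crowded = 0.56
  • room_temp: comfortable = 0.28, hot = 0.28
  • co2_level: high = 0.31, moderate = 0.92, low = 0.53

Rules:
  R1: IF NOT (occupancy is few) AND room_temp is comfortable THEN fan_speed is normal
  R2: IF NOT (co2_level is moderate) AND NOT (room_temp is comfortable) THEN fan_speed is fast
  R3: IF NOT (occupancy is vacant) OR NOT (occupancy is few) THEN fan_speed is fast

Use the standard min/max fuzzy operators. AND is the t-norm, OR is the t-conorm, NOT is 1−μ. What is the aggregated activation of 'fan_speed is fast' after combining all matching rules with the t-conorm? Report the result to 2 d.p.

0.70

R1: ¬few=1−0.30=0.70, comfortable=0.28; AND[min(a, b)] → w = 0.28
R2: ¬moderate=1−0.92=0.08, ¬comfortable=1−0.28=0.72; AND[min(a, b)] → w = 0.08
R3: ¬vacant=1−0.83=0.17, ¬few=1−0.30=0.70; OR[max(a, b)] → w = 0.70
Rules with consequent 'fast': {R2, R3} → strengths 0.08, 0.70
Aggregate via t-conorm [max(a, b)]: 0.70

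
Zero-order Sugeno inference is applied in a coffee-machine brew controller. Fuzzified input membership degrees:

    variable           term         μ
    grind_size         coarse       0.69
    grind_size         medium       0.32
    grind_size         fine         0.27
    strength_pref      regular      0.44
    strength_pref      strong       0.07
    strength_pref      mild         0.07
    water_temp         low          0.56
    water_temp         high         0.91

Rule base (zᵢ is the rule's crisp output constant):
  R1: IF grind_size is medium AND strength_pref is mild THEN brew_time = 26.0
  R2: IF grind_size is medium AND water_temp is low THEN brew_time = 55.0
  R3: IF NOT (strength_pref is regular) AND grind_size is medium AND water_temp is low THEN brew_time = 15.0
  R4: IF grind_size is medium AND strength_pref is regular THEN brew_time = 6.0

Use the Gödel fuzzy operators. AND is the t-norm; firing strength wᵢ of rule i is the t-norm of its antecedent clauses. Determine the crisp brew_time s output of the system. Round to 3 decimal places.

R1 (z=26.0): medium=0.32, mild=0.07; AND[min(a, b)] → w = 0.07
R2 (z=55.0): medium=0.32, low=0.56; AND[min(a, b)] → w = 0.32
R3 (z=15.0): ¬regular=1−0.44=0.56, medium=0.32, low=0.56; AND[min(a, b)] → w = 0.32
R4 (z=6.0): medium=0.32, regular=0.44; AND[min(a, b)] → w = 0.32
Weighted average = (0.07·26.0 + 0.32·55.0 + 0.32·15.0 + 0.32·6.0) / (0.07 + 0.32 + 0.32 + 0.32)
  = 26.1400 / 1.0300 = 25.379

25.379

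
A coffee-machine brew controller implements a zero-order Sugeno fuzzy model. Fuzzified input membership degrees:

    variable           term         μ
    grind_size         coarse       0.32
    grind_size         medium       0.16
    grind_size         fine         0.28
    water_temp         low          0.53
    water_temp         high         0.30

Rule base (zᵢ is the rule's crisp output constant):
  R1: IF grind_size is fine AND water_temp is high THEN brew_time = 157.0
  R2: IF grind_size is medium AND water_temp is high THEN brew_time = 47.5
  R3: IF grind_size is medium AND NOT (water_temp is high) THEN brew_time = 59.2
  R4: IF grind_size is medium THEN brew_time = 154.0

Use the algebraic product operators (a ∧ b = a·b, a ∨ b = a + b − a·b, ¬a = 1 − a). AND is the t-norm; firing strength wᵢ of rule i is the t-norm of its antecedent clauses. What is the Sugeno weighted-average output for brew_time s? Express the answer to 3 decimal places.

115.689

R1 (z=157.0): fine=0.28, high=0.30; AND[a·b] → w = 0.0840
R2 (z=47.5): medium=0.16, high=0.30; AND[a·b] → w = 0.0480
R3 (z=59.2): medium=0.16, ¬high=1−0.30=0.70; AND[a·b] → w = 0.1120
R4 (z=154.0): medium=0.16 → w = 0.1600
Weighted average = (0.0840·157.0 + 0.0480·47.5 + 0.1120·59.2 + 0.1600·154.0) / (0.0840 + 0.0480 + 0.1120 + 0.1600)
  = 46.7384 / 0.4040 = 115.689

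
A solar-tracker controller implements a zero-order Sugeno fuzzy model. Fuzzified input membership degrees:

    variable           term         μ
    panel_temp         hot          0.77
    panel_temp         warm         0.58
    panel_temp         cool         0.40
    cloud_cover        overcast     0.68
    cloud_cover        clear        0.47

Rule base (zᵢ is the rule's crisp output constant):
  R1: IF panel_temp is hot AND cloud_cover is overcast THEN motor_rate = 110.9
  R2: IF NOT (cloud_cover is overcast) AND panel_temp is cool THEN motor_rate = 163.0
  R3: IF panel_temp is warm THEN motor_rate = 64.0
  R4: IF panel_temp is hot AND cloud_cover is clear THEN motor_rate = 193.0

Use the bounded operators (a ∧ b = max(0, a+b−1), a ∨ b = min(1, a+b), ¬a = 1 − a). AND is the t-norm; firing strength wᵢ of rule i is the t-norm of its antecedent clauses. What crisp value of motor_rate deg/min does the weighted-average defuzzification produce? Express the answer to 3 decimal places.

104.996

R1 (z=110.9): hot=0.77, overcast=0.68; AND[max(0, a+b−1)] → w = 0.45
R2 (z=163.0): ¬overcast=1−0.68=0.32, cool=0.40; AND[max(0, a+b−1)] → w = 0.00
R3 (z=64.0): warm=0.58 → w = 0.58
R4 (z=193.0): hot=0.77, clear=0.47; AND[max(0, a+b−1)] → w = 0.24
Weighted average = (0.45·110.9 + 0.00·163.0 + 0.58·64.0 + 0.24·193.0) / (0.45 + 0.00 + 0.58 + 0.24)
  = 133.3450 / 1.2700 = 104.996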